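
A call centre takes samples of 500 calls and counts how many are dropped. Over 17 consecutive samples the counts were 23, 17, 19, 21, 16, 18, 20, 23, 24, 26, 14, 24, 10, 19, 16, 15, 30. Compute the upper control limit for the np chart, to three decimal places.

p̄ = Σdᵢ / (k·n) = 335 / (17 × 500) = 0.03941
UCL = np̄ + 3·√(np̄(1−p̄)) = 19.7059 + 3 × √(19.7059×0.96059) = 19.7059 + 3 × 4.3508 = 32.7582

32.758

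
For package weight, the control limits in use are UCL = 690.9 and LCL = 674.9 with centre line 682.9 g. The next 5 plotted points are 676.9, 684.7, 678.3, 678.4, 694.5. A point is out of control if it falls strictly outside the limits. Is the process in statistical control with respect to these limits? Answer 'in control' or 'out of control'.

Compare each point to [674.9, 690.9]: sample 5 = 694.5 > UCL.

out of control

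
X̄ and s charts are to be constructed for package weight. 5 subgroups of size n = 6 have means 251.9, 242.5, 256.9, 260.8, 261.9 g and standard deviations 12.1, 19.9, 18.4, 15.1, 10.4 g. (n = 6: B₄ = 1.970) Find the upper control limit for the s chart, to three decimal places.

s̄ = (12.1 + 19.9 + 18.4 + 15.1 + 10.4) / 5 = 15.1800
UCL_s = B₄·s̄ = 1.970 × 15.1800 = 29.9046

29.905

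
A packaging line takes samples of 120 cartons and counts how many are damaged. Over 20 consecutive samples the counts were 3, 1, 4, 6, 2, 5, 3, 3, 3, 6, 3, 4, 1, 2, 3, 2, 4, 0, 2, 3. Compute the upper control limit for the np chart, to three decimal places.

p̄ = Σdᵢ / (k·n) = 60 / (20 × 120) = 0.02500
UCL = np̄ + 3·√(np̄(1−p̄)) = 3.0000 + 3 × √(3.0000×0.97500) = 3.0000 + 3 × 1.7103 = 8.1308

8.131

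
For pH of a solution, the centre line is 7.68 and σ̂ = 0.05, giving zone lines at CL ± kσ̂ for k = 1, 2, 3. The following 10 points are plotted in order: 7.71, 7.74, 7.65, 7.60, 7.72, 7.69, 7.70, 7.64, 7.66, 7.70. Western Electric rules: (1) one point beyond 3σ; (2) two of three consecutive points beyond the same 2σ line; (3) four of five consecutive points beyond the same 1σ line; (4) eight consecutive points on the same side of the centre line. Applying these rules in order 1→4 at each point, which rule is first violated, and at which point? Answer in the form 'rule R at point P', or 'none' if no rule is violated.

Zone of each point (C = within 1σ̂, B = 1σ̂–2σ̂, A = 2σ̂–3σ̂, * = beyond 3σ̂; sign = side of CL): 1:+C, 2:+B, 3:-C, 4:-B, 5:+C, 6:+C, 7:+C, 8:-C, 9:-C, 10:+C
No rule fires across all 10 points.

none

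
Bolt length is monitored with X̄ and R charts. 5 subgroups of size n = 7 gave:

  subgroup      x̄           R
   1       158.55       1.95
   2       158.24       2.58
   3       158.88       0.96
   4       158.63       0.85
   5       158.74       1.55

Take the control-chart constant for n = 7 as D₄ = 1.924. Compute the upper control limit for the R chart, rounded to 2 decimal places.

3.04

R̄ = (1.95 + 2.58 + 0.96 + 0.85 + 1.55) / 5 = 7.8900 / 5 = 1.5780
UCL_R = D₄·R̄ = 1.924 × 1.5780 = 3.0361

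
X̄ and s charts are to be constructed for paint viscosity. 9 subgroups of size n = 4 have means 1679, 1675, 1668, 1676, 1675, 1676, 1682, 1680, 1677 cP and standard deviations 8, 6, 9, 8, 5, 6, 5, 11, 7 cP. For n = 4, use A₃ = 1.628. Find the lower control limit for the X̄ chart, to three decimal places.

X̄̄ = (1679 + 1675 + 1668 + 1676 + 1675 + 1676 + 1682 + 1680 + 1677) / 9 = 1676.4444
s̄ = (8 + 6 + 9 + 8 + 5 + 6 + 5 + 11 + 7) / 9 = 7.2222
LCL = X̄̄ − A₃·s̄ = 1676.4444 − 1.628 × 7.2222 = 1664.6867

1664.687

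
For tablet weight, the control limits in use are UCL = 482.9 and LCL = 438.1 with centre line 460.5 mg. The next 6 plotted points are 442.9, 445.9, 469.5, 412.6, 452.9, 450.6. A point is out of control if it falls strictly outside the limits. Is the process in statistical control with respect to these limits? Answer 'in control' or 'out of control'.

Compare each point to [438.1, 482.9]: sample 4 = 412.6 < LCL.

out of control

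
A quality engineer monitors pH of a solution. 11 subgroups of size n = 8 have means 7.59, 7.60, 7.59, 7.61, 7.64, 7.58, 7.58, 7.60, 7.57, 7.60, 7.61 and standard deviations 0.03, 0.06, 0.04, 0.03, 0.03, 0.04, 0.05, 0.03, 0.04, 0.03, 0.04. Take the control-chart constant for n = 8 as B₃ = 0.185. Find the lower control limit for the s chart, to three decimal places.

s̄ = (0.03 + 0.06 + 0.04 + 0.03 + 0.03 + 0.04 + 0.05 + 0.03 + 0.04 + 0.03 + 0.04) / 11 = 0.0382
LCL_s = B₃·s̄ = 0.185 × 0.0382 = 0.0071

0.007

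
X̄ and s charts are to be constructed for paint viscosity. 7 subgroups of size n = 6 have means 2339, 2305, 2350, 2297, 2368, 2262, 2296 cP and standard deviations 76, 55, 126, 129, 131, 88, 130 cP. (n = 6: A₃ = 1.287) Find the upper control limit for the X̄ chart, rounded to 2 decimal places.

2451.85

X̄̄ = (2339 + 2305 + 2350 + 2297 + 2368 + 2262 + 2296) / 7 = 2316.7143
s̄ = (76 + 55 + 126 + 129 + 131 + 88 + 130) / 7 = 105.0000
UCL = X̄̄ + A₃·s̄ = 2316.7143 + 1.287 × 105.0000 = 2451.8493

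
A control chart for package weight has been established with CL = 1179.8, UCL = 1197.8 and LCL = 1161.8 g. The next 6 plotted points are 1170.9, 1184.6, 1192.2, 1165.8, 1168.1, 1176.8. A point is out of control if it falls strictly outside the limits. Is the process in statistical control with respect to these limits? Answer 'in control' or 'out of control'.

All 6 points lie within [1161.8, 1197.8].

in control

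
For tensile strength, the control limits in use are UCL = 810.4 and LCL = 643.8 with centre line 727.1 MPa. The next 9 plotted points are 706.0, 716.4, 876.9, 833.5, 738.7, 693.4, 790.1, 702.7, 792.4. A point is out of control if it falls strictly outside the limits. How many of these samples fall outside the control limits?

Compare each point to [643.8, 810.4]: sample 3 = 876.9 > UCL; sample 4 = 833.5 > UCL.

2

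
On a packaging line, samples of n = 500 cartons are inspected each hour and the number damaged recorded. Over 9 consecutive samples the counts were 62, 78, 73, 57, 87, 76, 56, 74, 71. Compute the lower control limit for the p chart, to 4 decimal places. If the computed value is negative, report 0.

p̄ = Σdᵢ / (k·n) = 634 / (9 × 500) = 0.14089
LCL = p̄ − 3·√(p̄(1−p̄)/n) = 0.14089 − 3 × 0.01556 = 0.09421

0.0942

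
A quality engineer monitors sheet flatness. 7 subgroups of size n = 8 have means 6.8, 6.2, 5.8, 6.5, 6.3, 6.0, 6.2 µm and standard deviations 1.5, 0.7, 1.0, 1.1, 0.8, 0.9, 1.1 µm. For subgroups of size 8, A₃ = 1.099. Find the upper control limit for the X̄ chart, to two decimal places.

7.37

X̄̄ = (6.8 + 6.2 + 5.8 + 6.5 + 6.3 + 6.0 + 6.2) / 7 = 6.2571
s̄ = (1.5 + 0.7 + 1.0 + 1.1 + 0.8 + 0.9 + 1.1) / 7 = 1.0143
UCL = X̄̄ + A₃·s̄ = 6.2571 + 1.099 × 1.0143 = 7.3718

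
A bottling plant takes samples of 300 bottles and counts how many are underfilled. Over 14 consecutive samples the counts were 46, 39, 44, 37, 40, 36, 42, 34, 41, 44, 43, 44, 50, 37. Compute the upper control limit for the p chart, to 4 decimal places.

p̄ = Σdᵢ / (k·n) = 577 / (14 × 300) = 0.13738
UCL = p̄ + 3·√(p̄(1−p̄)/n) = 0.13738 + 3 × √(0.13738×0.86262/300) = 0.13738 + 3 × 0.01988 = 0.19701

0.1970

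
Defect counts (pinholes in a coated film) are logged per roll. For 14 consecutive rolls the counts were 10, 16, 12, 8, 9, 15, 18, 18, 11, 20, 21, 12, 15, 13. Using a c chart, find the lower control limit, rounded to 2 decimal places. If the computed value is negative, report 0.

2.86

c̄ = (10 + 16 + 12 + 8 + 9 + 15 + 18 + 18 + 11 + 20 + 21 + 12 + 15 + 13) / 14 = 198 / 14 = 14.1429
LCL = c̄ − 3√c̄ = 14.1429 − 3 × 3.7607 = 2.8608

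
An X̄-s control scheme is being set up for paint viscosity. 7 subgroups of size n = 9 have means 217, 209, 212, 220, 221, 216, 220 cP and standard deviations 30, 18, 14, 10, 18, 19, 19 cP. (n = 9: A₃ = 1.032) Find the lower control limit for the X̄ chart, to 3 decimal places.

X̄̄ = (217 + 209 + 212 + 220 + 221 + 216 + 220) / 7 = 216.4286
s̄ = (30 + 18 + 14 + 10 + 18 + 19 + 19) / 7 = 18.2857
LCL = X̄̄ − A₃·s̄ = 216.4286 − 1.032 × 18.2857 = 197.5577

197.558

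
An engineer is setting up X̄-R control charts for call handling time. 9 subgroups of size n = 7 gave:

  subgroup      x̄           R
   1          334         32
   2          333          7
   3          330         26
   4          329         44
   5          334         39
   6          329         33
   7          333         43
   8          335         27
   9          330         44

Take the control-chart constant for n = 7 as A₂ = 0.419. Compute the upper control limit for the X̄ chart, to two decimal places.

345.62

X̄̄ = (334 + 333 + 330 + 329 + 334 + 329 + 333 + 335 + 330) / 9 = 2987.0000 / 9 = 331.8889
R̄ = (32 + 7 + 26 + 44 + 39 + 33 + 43 + 27 + 44) / 9 = 295.0000 / 9 = 32.7778
UCL = X̄̄ + A₂·R̄ = 331.8889 + 0.419 × 32.7778 = 345.6228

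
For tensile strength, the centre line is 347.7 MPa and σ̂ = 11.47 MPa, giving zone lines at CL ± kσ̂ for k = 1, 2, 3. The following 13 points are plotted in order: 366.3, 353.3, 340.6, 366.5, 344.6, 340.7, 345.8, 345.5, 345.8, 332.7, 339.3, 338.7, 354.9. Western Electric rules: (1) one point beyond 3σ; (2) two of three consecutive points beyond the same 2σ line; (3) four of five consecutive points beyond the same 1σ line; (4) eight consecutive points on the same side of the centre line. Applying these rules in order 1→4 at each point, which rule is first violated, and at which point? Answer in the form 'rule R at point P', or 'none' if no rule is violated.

Zone of each point (C = within 1σ̂, B = 1σ̂–2σ̂, A = 2σ̂–3σ̂, * = beyond 3σ̂; sign = side of CL): 1:+B, 2:+C, 3:-C, 4:+B, 5:-C, 6:-C, 7:-C, 8:-C, 9:-C, 10:-B, 11:-C, 12:-C, 13:+C
Rule 4 (eight consecutive points on the same side of the centre line) is satisfied at point 12.

rule 4 at point 12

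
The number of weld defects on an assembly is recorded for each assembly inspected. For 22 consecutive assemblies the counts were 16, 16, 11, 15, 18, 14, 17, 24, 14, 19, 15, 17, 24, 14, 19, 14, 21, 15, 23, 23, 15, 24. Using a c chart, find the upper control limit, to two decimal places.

30.24

c̄ = (16 + 16 + 11 + 15 + 18 + 14 + 17 + 24 + 14 + 19 + 15 + 17 + 24 + 14 + 19 + 14 + 21 + 15 + 23 + 23 + 15 + 24) / 22 = 388 / 22 = 17.6364
UCL = c̄ + 3√c̄ = 17.6364 + 3 × √17.6364 = 17.6364 + 3 × 4.1996 = 30.2351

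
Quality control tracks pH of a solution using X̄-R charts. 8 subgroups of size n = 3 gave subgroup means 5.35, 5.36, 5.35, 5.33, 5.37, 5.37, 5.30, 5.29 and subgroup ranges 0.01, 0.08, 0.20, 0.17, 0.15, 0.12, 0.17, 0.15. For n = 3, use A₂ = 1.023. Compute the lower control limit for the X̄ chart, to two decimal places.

X̄̄ = (5.35 + 5.36 + 5.35 + 5.33 + 5.37 + 5.37 + 5.30 + 5.29) / 8 = 42.7200 / 8 = 5.3400
R̄ = (0.01 + 0.08 + 0.20 + 0.17 + 0.15 + 0.12 + 0.17 + 0.15) / 8 = 1.0500 / 8 = 0.1313
LCL = X̄̄ − A₂·R̄ = 5.3400 − 1.023 × 0.1313 = 5.2057

5.21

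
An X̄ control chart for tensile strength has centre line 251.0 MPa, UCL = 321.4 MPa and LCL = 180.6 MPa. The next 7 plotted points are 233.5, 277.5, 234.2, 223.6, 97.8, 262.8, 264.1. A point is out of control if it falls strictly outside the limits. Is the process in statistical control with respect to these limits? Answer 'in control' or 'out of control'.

Compare each point to [180.6, 321.4]: sample 5 = 97.8 < LCL.

out of control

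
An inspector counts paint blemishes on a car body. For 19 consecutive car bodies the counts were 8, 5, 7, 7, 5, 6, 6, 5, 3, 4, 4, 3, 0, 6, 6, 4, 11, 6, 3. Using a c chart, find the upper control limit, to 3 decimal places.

12.058

c̄ = (8 + 5 + 7 + 7 + 5 + 6 + 6 + 5 + 3 + 4 + 4 + 3 + 0 + 6 + 6 + 4 + 11 + 6 + 3) / 19 = 99 / 19 = 5.2105
UCL = c̄ + 3√c̄ = 5.2105 + 3 × √5.2105 = 5.2105 + 3 × 2.2827 = 12.0585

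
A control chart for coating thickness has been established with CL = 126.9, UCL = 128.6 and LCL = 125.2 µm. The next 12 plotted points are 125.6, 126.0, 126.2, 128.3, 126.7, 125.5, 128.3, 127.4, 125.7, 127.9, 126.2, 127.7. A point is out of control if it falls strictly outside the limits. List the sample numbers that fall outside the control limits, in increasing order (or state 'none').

All 12 points lie within [125.2, 128.6].

none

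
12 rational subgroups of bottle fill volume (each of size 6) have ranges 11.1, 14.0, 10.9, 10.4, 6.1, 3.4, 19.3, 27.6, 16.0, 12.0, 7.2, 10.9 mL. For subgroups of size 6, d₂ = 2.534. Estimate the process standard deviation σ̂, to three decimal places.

R̄ = (11.1 + 14.0 + 10.9 + 10.4 + 6.1 + 3.4 + 19.3 + 27.6 + 16.0 + 12.0 + 7.2 + 10.9) / 12 = 12.4083
σ̂ = R̄ / d₂ = 12.4083 / 2.534 = 4.8967

4.897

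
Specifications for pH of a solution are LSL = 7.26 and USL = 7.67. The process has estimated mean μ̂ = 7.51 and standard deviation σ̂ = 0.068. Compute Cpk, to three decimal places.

Cpu = (USL − μ̂) / (3σ̂) = (7.67 − 7.51) / (3 × 0.068) = 0.7843; Cpl = (μ̂ − LSL) / (3σ̂) = (7.51 − 7.26) / (3 × 0.068) = 1.2255; Cpk = min(Cpu, Cpl) = 0.7843

0.784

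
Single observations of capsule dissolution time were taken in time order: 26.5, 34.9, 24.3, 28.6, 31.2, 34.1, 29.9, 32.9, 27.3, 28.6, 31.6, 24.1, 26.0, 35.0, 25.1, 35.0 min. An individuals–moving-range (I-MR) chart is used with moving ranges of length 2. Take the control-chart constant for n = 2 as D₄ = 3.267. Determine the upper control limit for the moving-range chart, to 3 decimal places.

18.317

Moving ranges: 8.4, 10.6, 4.3, 2.6, 2.9, 4.2, 3.0, 5.6, 1.3, 3.0, 7.5, 1.9, 9.0, 9.9, 9.9; M̄R̄ = 84.1000 / 15 = 5.6067
UCL_MR = D₄·M̄R̄ = 3.267 × 5.6067 = 18.3170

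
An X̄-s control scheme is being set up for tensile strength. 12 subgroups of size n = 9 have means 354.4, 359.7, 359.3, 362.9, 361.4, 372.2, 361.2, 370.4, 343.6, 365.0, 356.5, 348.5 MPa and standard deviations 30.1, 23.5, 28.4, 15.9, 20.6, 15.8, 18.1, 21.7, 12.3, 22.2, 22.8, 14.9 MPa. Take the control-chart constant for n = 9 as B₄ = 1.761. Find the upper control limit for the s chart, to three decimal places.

s̄ = (30.1 + 23.5 + 28.4 + 15.9 + 20.6 + 15.8 + 18.1 + 21.7 + 12.3 + 22.2 + 22.8 + 14.9) / 12 = 20.5250
UCL_s = B₄·s̄ = 1.761 × 20.5250 = 36.1445

36.145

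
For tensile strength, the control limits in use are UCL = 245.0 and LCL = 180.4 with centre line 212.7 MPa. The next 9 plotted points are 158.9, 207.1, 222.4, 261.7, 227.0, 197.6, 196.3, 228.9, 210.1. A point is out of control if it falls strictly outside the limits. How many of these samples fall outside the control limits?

Compare each point to [180.4, 245.0]: sample 1 = 158.9 < LCL; sample 4 = 261.7 > UCL.

2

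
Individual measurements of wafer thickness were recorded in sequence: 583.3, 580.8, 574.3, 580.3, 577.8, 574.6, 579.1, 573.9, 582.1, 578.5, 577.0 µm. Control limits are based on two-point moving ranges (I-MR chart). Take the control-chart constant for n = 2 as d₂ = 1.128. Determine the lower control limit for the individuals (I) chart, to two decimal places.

566.71

X̄ = (583.3 + 580.8 + 574.3 + 580.3 + 577.8 + 574.6 + 579.1 + 573.9 + 582.1 + 578.5 + 577.0) / 11 = 578.3364
Moving ranges: 2.5, 6.5, 6.0, 2.5, 3.2, 4.5, 5.2, 8.2, 3.6, 1.5; M̄R̄ = 43.7000 / 10 = 4.3700
LCL = X̄ − 3·M̄R̄/d₂ = 578.3364 − 3 × 4.3700 / 1.128 = 566.7140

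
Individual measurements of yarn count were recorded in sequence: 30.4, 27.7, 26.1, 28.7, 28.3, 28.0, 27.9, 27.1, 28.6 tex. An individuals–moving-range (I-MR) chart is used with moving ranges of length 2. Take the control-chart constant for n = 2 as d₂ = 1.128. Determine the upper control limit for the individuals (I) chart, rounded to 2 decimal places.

X̄ = (30.4 + 27.7 + 26.1 + 28.7 + 28.3 + 28.0 + 27.9 + 27.1 + 28.6) / 9 = 28.0889
Moving ranges: 2.7, 1.6, 2.6, 0.4, 0.3, 0.1, 0.8, 1.5; M̄R̄ = 10.0000 / 8 = 1.2500
UCL = X̄ + 3·M̄R̄/d₂ = 28.0889 + 3 × 1.2500 / 1.128 = 31.4134

31.41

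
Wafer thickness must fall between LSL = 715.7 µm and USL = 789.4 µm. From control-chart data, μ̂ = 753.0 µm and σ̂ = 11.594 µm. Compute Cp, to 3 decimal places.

Cp = (USL − LSL) / (6σ̂) = (789.4 − 715.7) / (6 × 11.594) = 73.7000 / 69.5640 = 1.0595

1.059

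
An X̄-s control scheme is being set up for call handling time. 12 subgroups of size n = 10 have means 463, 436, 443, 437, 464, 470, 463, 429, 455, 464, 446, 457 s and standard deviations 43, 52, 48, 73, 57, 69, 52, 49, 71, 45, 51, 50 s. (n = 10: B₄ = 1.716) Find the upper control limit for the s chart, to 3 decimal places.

s̄ = (43 + 52 + 48 + 73 + 57 + 69 + 52 + 49 + 71 + 45 + 51 + 50) / 12 = 55.0000
UCL_s = B₄·s̄ = 1.716 × 55.0000 = 94.3800

94.380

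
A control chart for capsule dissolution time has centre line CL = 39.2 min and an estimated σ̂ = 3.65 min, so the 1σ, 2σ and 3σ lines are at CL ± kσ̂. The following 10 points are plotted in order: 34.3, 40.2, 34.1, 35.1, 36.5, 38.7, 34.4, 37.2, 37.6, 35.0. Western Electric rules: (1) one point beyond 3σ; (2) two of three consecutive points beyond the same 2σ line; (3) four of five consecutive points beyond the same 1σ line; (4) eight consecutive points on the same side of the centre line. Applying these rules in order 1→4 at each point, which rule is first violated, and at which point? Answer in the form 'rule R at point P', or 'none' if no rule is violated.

rule 4 at point 10

Zone of each point (C = within 1σ̂, B = 1σ̂–2σ̂, A = 2σ̂–3σ̂, * = beyond 3σ̂; sign = side of CL): 1:-B, 2:+C, 3:-B, 4:-B, 5:-C, 6:-C, 7:-B, 8:-C, 9:-C, 10:-B
Rule 4 (eight consecutive points on the same side of the centre line) is satisfied at point 10.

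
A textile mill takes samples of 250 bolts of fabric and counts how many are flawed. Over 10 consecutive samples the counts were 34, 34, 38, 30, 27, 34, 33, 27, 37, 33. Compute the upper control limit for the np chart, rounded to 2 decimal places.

48.69

p̄ = Σdᵢ / (k·n) = 327 / (10 × 250) = 0.13080
UCL = np̄ + 3·√(np̄(1−p̄)) = 32.7000 + 3 × √(32.7000×0.86920) = 32.7000 + 3 × 5.3313 = 48.6939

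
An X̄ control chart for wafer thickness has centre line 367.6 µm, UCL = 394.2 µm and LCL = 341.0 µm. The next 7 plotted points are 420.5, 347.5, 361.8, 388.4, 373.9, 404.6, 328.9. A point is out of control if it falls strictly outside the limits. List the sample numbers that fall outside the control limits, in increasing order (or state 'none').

Compare each point to [341.0, 394.2]: sample 1 = 420.5 > UCL; sample 6 = 404.6 > UCL; sample 7 = 328.9 < LCL.

1, 6, 7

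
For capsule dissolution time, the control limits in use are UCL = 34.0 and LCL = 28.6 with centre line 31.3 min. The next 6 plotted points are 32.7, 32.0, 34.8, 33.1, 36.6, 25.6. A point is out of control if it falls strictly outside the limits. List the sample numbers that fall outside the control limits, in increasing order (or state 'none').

Compare each point to [28.6, 34.0]: sample 3 = 34.8 > UCL; sample 5 = 36.6 > UCL; sample 6 = 25.6 < LCL.

3, 5, 6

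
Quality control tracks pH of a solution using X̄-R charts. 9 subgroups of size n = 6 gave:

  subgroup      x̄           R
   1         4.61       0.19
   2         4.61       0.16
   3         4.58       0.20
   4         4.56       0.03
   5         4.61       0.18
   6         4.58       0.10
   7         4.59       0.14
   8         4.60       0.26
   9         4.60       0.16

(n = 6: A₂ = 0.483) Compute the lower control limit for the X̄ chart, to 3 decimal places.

X̄̄ = (4.61 + 4.61 + 4.58 + 4.56 + 4.61 + 4.58 + 4.59 + 4.60 + 4.60) / 9 = 41.3400 / 9 = 4.5933
R̄ = (0.19 + 0.16 + 0.20 + 0.03 + 0.18 + 0.10 + 0.14 + 0.26 + 0.16) / 9 = 1.4200 / 9 = 0.1578
LCL = X̄̄ − A₂·R̄ = 4.5933 − 0.483 × 0.1578 = 4.5171

4.517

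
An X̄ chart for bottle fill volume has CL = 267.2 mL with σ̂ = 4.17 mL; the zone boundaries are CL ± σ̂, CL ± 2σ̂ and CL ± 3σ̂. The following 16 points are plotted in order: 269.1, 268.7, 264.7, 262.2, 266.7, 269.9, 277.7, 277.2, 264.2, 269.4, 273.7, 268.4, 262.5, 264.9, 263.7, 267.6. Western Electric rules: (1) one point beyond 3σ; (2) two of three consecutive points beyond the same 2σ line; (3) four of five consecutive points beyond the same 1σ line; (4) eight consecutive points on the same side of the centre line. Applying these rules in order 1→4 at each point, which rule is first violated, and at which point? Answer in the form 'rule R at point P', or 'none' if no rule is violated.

rule 2 at point 8

Zone of each point (C = within 1σ̂, B = 1σ̂–2σ̂, A = 2σ̂–3σ̂, * = beyond 3σ̂; sign = side of CL): 1:+C, 2:+C, 3:-C, 4:-B, 5:-C, 6:+C, 7:+A, 8:+A, 9:-C, 10:+C, 11:+B, 12:+C, 13:-B, 14:-C, 15:-C, 16:+C
Rule 2 (two of three consecutive points beyond the same 2σ limit) is satisfied at point 8.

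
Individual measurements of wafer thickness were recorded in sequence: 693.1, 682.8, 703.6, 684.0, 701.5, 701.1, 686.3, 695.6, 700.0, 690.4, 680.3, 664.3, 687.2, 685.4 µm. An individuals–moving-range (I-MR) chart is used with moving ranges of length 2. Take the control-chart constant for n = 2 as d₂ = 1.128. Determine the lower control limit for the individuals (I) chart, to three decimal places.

657.464

X̄ = (693.1 + 682.8 + 703.6 + 684.0 + 701.5 + 701.1 + 686.3 + 695.6 + 700.0 + 690.4 + 680.3 + 664.3 + 687.2 + 685.4) / 14 = 689.6857
Moving ranges: 10.3, 20.8, 19.6, 17.5, 0.4, 14.8, 9.3, 4.4, 9.6, 10.1, 16.0, 22.9, 1.8; M̄R̄ = 157.5000 / 13 = 12.1154
LCL = X̄ − 3·M̄R̄/d₂ = 689.6857 − 3 × 12.1154 / 1.128 = 657.4639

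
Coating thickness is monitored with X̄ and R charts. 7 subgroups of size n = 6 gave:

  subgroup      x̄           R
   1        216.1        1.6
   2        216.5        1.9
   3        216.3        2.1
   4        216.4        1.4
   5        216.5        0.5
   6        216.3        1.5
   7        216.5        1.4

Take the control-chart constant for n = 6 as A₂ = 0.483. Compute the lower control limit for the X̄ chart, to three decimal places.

215.654

X̄̄ = (216.1 + 216.5 + 216.3 + 216.4 + 216.5 + 216.3 + 216.5) / 7 = 1514.6000 / 7 = 216.3714
R̄ = (1.6 + 1.9 + 2.1 + 1.4 + 0.5 + 1.5 + 1.4) / 7 = 10.4000 / 7 = 1.4857
LCL = X̄̄ − A₂·R̄ = 216.3714 − 0.483 × 1.4857 = 215.6538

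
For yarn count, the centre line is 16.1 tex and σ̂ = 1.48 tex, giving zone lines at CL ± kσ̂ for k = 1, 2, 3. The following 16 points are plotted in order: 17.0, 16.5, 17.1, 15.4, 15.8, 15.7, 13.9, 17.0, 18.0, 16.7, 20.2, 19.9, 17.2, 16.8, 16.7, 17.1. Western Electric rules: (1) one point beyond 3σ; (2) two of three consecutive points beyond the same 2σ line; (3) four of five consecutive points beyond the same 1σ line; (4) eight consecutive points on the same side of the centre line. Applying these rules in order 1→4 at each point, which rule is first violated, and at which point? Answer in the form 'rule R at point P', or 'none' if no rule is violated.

Zone of each point (C = within 1σ̂, B = 1σ̂–2σ̂, A = 2σ̂–3σ̂, * = beyond 3σ̂; sign = side of CL): 1:+C, 2:+C, 3:+C, 4:-C, 5:-C, 6:-C, 7:-B, 8:+C, 9:+B, 10:+C, 11:+A, 12:+A, 13:+C, 14:+C, 15:+C, 16:+C
Rule 2 (two of three consecutive points beyond the same 2σ limit) is satisfied at point 12.

rule 2 at point 12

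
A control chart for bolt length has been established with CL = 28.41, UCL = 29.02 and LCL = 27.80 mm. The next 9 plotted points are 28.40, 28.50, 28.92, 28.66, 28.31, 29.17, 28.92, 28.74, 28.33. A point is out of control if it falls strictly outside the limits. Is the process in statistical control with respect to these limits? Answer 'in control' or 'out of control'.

Compare each point to [27.80, 29.02]: sample 6 = 29.17 > UCL.

out of control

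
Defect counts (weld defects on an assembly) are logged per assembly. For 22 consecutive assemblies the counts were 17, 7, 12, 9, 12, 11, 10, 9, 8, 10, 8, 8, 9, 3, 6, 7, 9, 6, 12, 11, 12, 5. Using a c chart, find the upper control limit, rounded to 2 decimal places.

c̄ = (17 + 7 + 12 + 9 + 12 + 11 + 10 + 9 + 8 + 10 + 8 + 8 + 9 + 3 + 6 + 7 + 9 + 6 + 12 + 11 + 12 + 5) / 22 = 201 / 22 = 9.1364
UCL = c̄ + 3√c̄ = 9.1364 + 3 × √9.1364 = 9.1364 + 3 × 3.0226 = 18.2043

18.20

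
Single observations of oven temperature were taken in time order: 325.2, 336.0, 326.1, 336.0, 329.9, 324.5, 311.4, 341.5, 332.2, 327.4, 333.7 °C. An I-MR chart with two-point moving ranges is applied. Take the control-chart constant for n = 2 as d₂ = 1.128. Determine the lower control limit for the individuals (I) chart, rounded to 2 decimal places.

X̄ = (325.2 + 336.0 + 326.1 + 336.0 + 329.9 + 324.5 + 311.4 + 341.5 + 332.2 + 327.4 + 333.7) / 11 = 329.4455
Moving ranges: 10.8, 9.9, 9.9, 6.1, 5.4, 13.1, 30.1, 9.3, 4.8, 6.3; M̄R̄ = 105.7000 / 10 = 10.5700
LCL = X̄ − 3·M̄R̄/d₂ = 329.4455 − 3 × 10.5700 / 1.128 = 301.3338

301.33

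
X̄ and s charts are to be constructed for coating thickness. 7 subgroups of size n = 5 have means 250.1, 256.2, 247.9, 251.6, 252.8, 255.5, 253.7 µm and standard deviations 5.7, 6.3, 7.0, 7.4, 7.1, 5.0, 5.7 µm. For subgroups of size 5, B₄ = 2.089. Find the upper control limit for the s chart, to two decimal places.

s̄ = (5.7 + 6.3 + 7.0 + 7.4 + 7.1 + 5.0 + 5.7) / 7 = 6.3143
UCL_s = B₄·s̄ = 2.089 × 6.3143 = 13.1905

13.19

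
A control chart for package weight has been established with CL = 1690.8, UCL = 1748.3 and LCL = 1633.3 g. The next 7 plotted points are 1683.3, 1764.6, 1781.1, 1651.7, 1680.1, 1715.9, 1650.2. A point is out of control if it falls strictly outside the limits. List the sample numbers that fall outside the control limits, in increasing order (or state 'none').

2, 3

Compare each point to [1633.3, 1748.3]: sample 2 = 1764.6 > UCL; sample 3 = 1781.1 > UCL.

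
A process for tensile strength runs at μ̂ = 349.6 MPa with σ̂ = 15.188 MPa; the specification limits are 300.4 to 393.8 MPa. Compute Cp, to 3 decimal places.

1.025

Cp = (USL − LSL) / (6σ̂) = (393.8 − 300.4) / (6 × 15.188) = 93.4000 / 91.1280 = 1.0249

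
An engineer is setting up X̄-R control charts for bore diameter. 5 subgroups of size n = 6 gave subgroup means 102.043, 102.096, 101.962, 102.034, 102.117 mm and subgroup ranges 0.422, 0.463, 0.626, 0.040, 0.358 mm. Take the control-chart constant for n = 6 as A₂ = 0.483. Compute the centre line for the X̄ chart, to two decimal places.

X̄̄ = (102.043 + 102.096 + 101.962 + 102.034 + 102.117) / 5 = 510.2520 / 5 = 102.0504
CL = X̄̄ = 102.0504

102.05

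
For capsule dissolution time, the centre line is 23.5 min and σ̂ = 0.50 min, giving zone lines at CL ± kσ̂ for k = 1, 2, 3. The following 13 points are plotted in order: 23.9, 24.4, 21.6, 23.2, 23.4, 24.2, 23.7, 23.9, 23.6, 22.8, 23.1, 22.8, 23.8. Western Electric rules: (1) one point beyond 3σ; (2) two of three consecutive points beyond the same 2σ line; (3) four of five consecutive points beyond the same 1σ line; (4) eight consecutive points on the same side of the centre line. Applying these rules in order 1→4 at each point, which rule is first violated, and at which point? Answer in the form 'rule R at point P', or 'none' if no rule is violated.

rule 1 at point 3

Zone of each point (C = within 1σ̂, B = 1σ̂–2σ̂, A = 2σ̂–3σ̂, * = beyond 3σ̂; sign = side of CL): 1:+C, 2:+B, 3:-*, 4:-C, 5:-C, 6:+B, 7:+C, 8:+C, 9:+C, 10:-B, 11:-C, 12:-B, 13:+C
Rule 1 (one point beyond the 3σ limits) is satisfied at point 3.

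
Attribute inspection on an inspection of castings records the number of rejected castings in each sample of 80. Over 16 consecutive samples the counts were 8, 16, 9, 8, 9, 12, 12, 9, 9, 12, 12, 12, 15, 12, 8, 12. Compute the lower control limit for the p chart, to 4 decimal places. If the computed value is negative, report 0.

0.0215

p̄ = Σdᵢ / (k·n) = 175 / (16 × 80) = 0.13672
LCL = p̄ − 3·√(p̄(1−p̄)/n) = 0.13672 − 3 × 0.03841 = 0.02149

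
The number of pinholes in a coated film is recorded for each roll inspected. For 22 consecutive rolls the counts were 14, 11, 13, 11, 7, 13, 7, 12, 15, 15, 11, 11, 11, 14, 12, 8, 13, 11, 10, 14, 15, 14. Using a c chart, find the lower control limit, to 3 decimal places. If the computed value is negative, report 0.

c̄ = (14 + 11 + 13 + 11 + 7 + 13 + 7 + 12 + 15 + 15 + 11 + 11 + 11 + 14 + 12 + 8 + 13 + 11 + 10 + 14 + 15 + 14) / 22 = 262 / 22 = 11.9091
LCL = c̄ − 3√c̄ = 11.9091 − 3 × 3.4510 = 1.5562

1.556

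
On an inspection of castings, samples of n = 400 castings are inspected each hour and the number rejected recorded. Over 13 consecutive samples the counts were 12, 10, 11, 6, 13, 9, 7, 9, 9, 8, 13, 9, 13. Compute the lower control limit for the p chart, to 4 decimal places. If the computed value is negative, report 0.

0.0015

p̄ = Σdᵢ / (k·n) = 129 / (13 × 400) = 0.02481
LCL = p̄ − 3·√(p̄(1−p̄)/n) = 0.02481 − 3 × 0.00778 = 0.00148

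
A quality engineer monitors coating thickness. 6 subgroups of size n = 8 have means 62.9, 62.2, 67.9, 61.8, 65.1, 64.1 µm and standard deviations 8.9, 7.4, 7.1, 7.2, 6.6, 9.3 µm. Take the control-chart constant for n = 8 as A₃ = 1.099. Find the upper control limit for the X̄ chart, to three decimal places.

X̄̄ = (62.9 + 62.2 + 67.9 + 61.8 + 65.1 + 64.1) / 6 = 64.0000
s̄ = (8.9 + 7.4 + 7.1 + 7.2 + 6.6 + 9.3) / 6 = 7.7500
UCL = X̄̄ + A₃·s̄ = 64.0000 + 1.099 × 7.7500 = 72.5173

72.517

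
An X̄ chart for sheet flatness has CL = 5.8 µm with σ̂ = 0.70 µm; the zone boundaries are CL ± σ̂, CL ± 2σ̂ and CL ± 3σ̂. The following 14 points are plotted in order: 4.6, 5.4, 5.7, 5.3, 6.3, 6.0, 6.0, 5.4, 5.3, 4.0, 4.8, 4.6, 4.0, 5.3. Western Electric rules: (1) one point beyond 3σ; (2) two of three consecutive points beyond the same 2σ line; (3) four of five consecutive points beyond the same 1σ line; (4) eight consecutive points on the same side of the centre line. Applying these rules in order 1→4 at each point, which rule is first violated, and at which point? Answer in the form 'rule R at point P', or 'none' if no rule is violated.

Zone of each point (C = within 1σ̂, B = 1σ̂–2σ̂, A = 2σ̂–3σ̂, * = beyond 3σ̂; sign = side of CL): 1:-B, 2:-C, 3:-C, 4:-C, 5:+C, 6:+C, 7:+C, 8:-C, 9:-C, 10:-A, 11:-B, 12:-B, 13:-A, 14:-C
Rule 3 (four of five consecutive points beyond the same 1σ limit) is satisfied at point 13.

rule 3 at point 13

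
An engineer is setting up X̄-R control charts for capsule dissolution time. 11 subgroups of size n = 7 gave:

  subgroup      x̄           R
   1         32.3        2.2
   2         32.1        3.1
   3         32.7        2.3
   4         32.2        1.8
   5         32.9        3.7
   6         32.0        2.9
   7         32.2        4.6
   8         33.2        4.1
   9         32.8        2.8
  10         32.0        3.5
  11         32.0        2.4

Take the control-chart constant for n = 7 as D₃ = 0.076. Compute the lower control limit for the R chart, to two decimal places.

R̄ = (2.2 + 3.1 + 2.3 + 1.8 + 3.7 + 2.9 + 4.6 + 4.1 + 2.8 + 3.5 + 2.4) / 11 = 33.4000 / 11 = 3.0364
LCL_R = D₃·R̄ = 0.076 × 3.0364 = 0.2308

0.23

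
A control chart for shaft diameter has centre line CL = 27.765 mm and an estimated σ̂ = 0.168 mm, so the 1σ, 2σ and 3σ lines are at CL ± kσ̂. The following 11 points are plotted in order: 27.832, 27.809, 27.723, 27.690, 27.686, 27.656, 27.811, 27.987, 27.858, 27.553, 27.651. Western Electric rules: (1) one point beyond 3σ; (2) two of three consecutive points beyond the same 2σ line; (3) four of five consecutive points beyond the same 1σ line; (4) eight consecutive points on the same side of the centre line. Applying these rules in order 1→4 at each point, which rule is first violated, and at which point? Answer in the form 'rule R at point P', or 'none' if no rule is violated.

Zone of each point (C = within 1σ̂, B = 1σ̂–2σ̂, A = 2σ̂–3σ̂, * = beyond 3σ̂; sign = side of CL): 1:+C, 2:+C, 3:-C, 4:-C, 5:-C, 6:-C, 7:+C, 8:+B, 9:+C, 10:-B, 11:-C
No rule fires across all 11 points.

none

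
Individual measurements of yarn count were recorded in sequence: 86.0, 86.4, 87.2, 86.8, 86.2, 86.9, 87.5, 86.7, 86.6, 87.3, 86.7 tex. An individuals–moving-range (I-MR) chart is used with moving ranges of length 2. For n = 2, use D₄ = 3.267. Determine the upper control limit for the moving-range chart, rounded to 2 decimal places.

1.86

Moving ranges: 0.4, 0.8, 0.4, 0.6, 0.7, 0.6, 0.8, 0.1, 0.7, 0.6; M̄R̄ = 5.7000 / 10 = 0.5700
UCL_MR = D₄·M̄R̄ = 3.267 × 0.5700 = 1.8622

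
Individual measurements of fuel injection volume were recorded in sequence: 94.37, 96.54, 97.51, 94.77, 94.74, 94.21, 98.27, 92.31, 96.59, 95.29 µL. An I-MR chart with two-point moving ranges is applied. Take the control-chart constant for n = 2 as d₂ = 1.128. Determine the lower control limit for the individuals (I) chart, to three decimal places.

X̄ = (94.37 + 96.54 + 97.51 + 94.77 + 94.74 + 94.21 + 98.27 + 92.31 + 96.59 + 95.29) / 10 = 95.4600
Moving ranges: 2.17, 0.97, 2.74, 0.03, 0.53, 4.06, 5.96, 4.28, 1.30; M̄R̄ = 22.0400 / 9 = 2.4489
LCL = X̄ − 3·M̄R̄/d₂ = 95.4600 − 3 × 2.4489 / 1.128 = 88.9470

88.947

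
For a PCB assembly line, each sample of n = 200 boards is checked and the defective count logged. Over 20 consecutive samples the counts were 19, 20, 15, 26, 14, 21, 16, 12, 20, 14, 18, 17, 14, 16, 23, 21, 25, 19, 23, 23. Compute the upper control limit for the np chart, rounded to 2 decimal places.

31.18

p̄ = Σdᵢ / (k·n) = 376 / (20 × 200) = 0.09400
UCL = np̄ + 3·√(np̄(1−p̄)) = 18.8000 + 3 × √(18.8000×0.90600) = 18.8000 + 3 × 4.1271 = 31.1812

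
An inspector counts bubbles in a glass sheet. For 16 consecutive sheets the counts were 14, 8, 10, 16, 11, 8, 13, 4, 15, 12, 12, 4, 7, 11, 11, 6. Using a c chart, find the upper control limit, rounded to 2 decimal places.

c̄ = (14 + 8 + 10 + 16 + 11 + 8 + 13 + 4 + 15 + 12 + 12 + 4 + 7 + 11 + 11 + 6) / 16 = 162 / 16 = 10.1250
UCL = c̄ + 3√c̄ = 10.1250 + 3 × √10.1250 = 10.1250 + 3 × 3.1820 = 19.6709

19.67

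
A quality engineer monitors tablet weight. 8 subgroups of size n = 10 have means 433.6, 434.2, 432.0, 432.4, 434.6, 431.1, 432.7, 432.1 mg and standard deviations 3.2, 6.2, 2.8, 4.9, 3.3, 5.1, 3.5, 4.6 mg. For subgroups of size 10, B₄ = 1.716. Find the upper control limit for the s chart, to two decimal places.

7.21

s̄ = (3.2 + 6.2 + 2.8 + 4.9 + 3.3 + 5.1 + 3.5 + 4.6) / 8 = 4.2000
UCL_s = B₄·s̄ = 1.716 × 4.2000 = 7.2072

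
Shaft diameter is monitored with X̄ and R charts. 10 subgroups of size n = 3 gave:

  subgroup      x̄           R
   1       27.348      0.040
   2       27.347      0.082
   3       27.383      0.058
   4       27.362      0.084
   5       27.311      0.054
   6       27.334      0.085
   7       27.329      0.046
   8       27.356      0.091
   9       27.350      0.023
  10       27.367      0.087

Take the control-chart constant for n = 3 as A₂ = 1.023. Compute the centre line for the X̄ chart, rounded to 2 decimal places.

27.35

X̄̄ = (27.348 + 27.347 + 27.383 + 27.362 + 27.311 + 27.334 + 27.329 + 27.356 + 27.350 + 27.367) / 10 = 273.4870 / 10 = 27.3487
CL = X̄̄ = 27.3487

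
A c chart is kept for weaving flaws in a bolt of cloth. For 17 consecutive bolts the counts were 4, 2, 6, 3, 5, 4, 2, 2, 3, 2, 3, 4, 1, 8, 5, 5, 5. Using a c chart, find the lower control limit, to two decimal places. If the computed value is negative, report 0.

0.00

c̄ = (4 + 2 + 6 + 3 + 5 + 4 + 2 + 2 + 3 + 2 + 3 + 4 + 1 + 8 + 5 + 5 + 5) / 17 = 64 / 17 = 3.7647
LCL = c̄ − 3√c̄ = 3.7647 − 3 × 1.9403 = -2.0561 → 0 (cannot be negative)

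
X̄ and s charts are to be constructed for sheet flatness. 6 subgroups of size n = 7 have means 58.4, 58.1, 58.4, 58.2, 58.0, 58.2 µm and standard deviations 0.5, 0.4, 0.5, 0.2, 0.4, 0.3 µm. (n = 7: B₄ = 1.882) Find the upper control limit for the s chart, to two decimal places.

0.72

s̄ = (0.5 + 0.4 + 0.5 + 0.2 + 0.4 + 0.3) / 6 = 0.3833
UCL_s = B₄·s̄ = 1.882 × 0.3833 = 0.7214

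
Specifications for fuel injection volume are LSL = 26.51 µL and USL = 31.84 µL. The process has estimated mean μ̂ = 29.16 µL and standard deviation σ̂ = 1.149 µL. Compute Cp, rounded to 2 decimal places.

0.77

Cp = (USL − LSL) / (6σ̂) = (31.84 − 26.51) / (6 × 1.149) = 5.3300 / 6.8940 = 0.7731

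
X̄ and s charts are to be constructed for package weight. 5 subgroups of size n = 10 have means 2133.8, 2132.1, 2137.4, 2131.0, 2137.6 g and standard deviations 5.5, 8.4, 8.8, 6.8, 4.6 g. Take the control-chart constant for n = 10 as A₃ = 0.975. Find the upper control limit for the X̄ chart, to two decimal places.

2141.03

X̄̄ = (2133.8 + 2132.1 + 2137.4 + 2131.0 + 2137.6) / 5 = 2134.3800
s̄ = (5.5 + 8.4 + 8.8 + 6.8 + 4.6) / 5 = 6.8200
UCL = X̄̄ + A₃·s̄ = 2134.3800 + 0.975 × 6.8200 = 2141.0295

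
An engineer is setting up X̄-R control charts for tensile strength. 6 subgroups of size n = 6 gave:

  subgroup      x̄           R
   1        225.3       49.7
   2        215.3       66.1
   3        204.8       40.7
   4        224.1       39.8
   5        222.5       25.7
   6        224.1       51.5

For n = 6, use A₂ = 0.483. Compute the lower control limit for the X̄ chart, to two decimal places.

X̄̄ = (225.3 + 215.3 + 204.8 + 224.1 + 222.5 + 224.1) / 6 = 1316.1000 / 6 = 219.3500
R̄ = (49.7 + 66.1 + 40.7 + 39.8 + 25.7 + 51.5) / 6 = 273.5000 / 6 = 45.5833
LCL = X̄̄ − A₂·R̄ = 219.3500 − 0.483 × 45.5833 = 197.3332

197.33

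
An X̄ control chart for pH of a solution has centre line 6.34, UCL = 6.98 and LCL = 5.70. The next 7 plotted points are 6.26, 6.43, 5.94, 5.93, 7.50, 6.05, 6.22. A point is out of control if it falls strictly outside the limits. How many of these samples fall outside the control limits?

Compare each point to [5.70, 6.98]: sample 5 = 7.50 > UCL.

1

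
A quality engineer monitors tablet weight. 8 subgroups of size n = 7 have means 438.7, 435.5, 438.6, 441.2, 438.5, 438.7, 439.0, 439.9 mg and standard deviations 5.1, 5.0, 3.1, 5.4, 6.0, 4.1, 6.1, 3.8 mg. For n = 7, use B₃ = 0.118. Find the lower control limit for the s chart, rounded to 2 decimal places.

0.57

s̄ = (5.1 + 5.0 + 3.1 + 5.4 + 6.0 + 4.1 + 6.1 + 3.8) / 8 = 4.8250
LCL_s = B₃·s̄ = 0.118 × 4.8250 = 0.5694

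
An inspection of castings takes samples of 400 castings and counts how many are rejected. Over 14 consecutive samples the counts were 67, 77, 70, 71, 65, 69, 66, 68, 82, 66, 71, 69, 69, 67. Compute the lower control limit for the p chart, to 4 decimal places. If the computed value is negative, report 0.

p̄ = Σdᵢ / (k·n) = 977 / (14 × 400) = 0.17446
LCL = p̄ − 3·√(p̄(1−p̄)/n) = 0.17446 − 3 × 0.01898 = 0.11754

0.1175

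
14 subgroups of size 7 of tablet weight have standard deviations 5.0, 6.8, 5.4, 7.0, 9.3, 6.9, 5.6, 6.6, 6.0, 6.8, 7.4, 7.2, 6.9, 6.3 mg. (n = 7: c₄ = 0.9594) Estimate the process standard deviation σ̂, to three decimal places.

6.939

s̄ = (5.0 + 6.8 + 5.4 + 7.0 + 9.3 + 6.9 + 5.6 + 6.6 + 6.0 + 6.8 + 7.4 + 7.2 + 6.9 + 6.3) / 14 = 6.6571
σ̂ = s̄ / c₄ = 6.6571 / 0.9594 = 6.9389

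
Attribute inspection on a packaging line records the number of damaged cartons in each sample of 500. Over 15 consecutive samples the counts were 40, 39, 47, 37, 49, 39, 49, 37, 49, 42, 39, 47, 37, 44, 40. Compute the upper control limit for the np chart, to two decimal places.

p̄ = Σdᵢ / (k·n) = 635 / (15 × 500) = 0.08467
UCL = np̄ + 3·√(np̄(1−p̄)) = 42.3333 + 3 × √(42.3333×0.91533) = 42.3333 + 3 × 6.2249 = 61.0080

61.01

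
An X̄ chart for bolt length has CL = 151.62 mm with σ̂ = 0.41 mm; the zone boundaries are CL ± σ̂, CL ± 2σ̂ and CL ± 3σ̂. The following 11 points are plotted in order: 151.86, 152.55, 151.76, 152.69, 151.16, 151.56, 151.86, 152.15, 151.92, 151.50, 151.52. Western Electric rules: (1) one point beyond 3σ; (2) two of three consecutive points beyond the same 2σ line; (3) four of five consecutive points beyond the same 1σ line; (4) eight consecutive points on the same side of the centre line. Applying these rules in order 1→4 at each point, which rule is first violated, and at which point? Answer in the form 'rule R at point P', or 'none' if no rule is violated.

rule 2 at point 4

Zone of each point (C = within 1σ̂, B = 1σ̂–2σ̂, A = 2σ̂–3σ̂, * = beyond 3σ̂; sign = side of CL): 1:+C, 2:+A, 3:+C, 4:+A, 5:-B, 6:-C, 7:+C, 8:+B, 9:+C, 10:-C, 11:-C
Rule 2 (two of three consecutive points beyond the same 2σ limit) is satisfied at point 4.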